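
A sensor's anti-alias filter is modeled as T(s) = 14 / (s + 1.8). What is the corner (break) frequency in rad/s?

The single real pole at s = −1.8 gives a corner at ω = 1.8 rad/s.

1.8 rad/s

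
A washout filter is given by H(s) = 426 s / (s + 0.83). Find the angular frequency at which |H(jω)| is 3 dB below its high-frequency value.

For a single-pole high-pass, the −3 dB point is at the pole: ω = 0.83 rad/sec.

0.83 rad/sec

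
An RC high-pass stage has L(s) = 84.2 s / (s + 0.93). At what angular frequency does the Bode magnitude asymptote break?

0.93 rad s⁻¹

The single real pole at s = −0.93 gives a corner at ω = 0.93 rad s⁻¹.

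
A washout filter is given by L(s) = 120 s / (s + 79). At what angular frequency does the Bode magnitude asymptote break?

79 rad s⁻¹

The single real pole at s = −79 gives a corner at ω = 79 rad s⁻¹.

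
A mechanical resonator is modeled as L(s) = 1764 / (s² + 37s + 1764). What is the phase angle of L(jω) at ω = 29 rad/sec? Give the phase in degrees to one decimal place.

-49.3 deg

∠[(j29)² + 37(j29) + 1764] = ∠[923 + j1073] = 49.30°
∠L(j29) = −49.30° = -49.30°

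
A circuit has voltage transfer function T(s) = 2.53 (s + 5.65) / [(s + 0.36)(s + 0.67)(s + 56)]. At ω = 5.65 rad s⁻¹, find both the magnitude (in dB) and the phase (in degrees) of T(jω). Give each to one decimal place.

|j5.65 + 5.65| = √(5.65² + 5.65²) = 7.99
|j5.65 + 0.36| = √(5.65² + 0.36²) = 5.661
|j5.65 + 0.67| = √(5.65² + 0.67²) = 5.69
|j5.65 + 56| = √(5.65² + 56²) = 56.28
|T(j5.65)| = 2.53 × 7.99 / (5.661 × 5.69 × 56.28) = 0.01115
20 log₁₀(0.01115) = -39.05 dB
∠(j5.65 + 5.65) = arctan(5.65/5.65) = 45.00°
∠(j5.65 + 0.36) = arctan(5.65/0.36) = 86.35°
∠(j5.65 + 0.67) = arctan(5.65/0.67) = 83.24°
∠(j5.65 + 56) = arctan(5.65/56) = 5.76°
∠T(j5.65) = 45.00° − (86.35° + 83.24° + 5.76°) = -130.35°

|T| = -39.1 dB, ∠T = -130.4 deg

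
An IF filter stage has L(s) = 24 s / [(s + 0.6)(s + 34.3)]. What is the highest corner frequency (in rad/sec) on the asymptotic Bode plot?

Break frequencies occur at each pole and zero magnitude: 0.6 rad/sec, 34.3 rad/sec.
The highest is 34.3 rad/sec.

34.3 rad/sec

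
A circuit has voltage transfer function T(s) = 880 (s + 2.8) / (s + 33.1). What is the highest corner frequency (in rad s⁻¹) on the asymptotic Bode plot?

Break frequencies occur at each pole and zero magnitude: 2.8 rad s⁻¹, 33.1 rad s⁻¹.
The highest is 33.1 rad s⁻¹.

33.1 rad s⁻¹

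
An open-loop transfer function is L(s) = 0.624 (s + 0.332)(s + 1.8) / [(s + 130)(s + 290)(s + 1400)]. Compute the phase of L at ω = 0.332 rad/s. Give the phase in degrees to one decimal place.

55.2°

∠(j0.332 + 0.332) = arctan(0.332/0.332) = 45.00°
∠(j0.332 + 1.8) = arctan(0.332/1.8) = 10.45°
∠(j0.332 + 130) = arctan(0.332/130) = 0.15°
∠(j0.332 + 290) = arctan(0.332/290) = 0.07°
∠(j0.332 + 1400) = arctan(0.332/1400) = 0.01°
∠L(j0.332) = 45.00° + 10.45° − (0.15° + 0.07° + 0.01°) = 55.22°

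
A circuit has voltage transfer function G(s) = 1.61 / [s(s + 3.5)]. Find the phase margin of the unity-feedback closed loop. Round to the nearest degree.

Gain crossover: |G(jω)| = 1 at ω ≈ 0.456 rad/sec.
∠G(j0.456) = −90° − arctan(0.456/3.5) ≈ -97.43°
PM = 180° + (-97.43°) = 82.57°

83 deg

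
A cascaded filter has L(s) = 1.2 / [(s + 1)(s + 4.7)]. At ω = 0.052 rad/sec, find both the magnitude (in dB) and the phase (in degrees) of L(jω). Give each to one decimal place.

|L| = -11.9 dB, ∠L = -3.6°

|j0.052 + 1| = √(0.052² + 1²) = 1.001
|j0.052 + 4.7| = √(0.052² + 4.7²) = 4.7
|L(j0.052)| = 1.2 / (1.001 × 4.7) = 0.25496
20 log₁₀(0.25496) = -11.87 dB
∠(j0.052 + 1) = arctan(0.052/1) = 2.98°
∠(j0.052 + 4.7) = arctan(0.052/4.7) = 0.63°
∠L(j0.052) = − (2.98° + 0.63°) = -3.61°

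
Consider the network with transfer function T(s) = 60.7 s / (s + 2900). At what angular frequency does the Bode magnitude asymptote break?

2900 rad s⁻¹

The single real pole at s = −2900 gives a corner at ω = 2900 rad s⁻¹.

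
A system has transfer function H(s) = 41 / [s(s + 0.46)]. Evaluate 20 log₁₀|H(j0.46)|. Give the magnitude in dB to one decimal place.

42.7 dB

|j0.46 + 0.46| = √(0.46² + 0.46²) = 0.6505
|j0.46| = 0.46
|H(j0.46)| = 41 / (0.6505 × 0.46) = 137.01
20 log₁₀(137.01) = 42.74 dB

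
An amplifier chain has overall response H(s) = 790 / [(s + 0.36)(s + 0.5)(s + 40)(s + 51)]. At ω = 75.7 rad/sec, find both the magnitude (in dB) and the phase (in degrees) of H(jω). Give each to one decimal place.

|j75.7 + 0.36| = √(75.7² + 0.36²) = 75.7
|j75.7 + 0.5| = √(75.7² + 0.5²) = 75.7
|j75.7 + 40| = √(75.7² + 40²) = 85.62
|j75.7 + 51| = √(75.7² + 51²) = 91.28
|H(j75.7)| = 790 / (75.7 × 75.7 × 85.62 × 91.28) = 1.764e-05
20 log₁₀(1.764e-05) = -95.07 dB
∠(j75.7 + 0.36) = arctan(75.7/0.36) = 89.73°
∠(j75.7 + 0.5) = arctan(75.7/0.5) = 89.62°
∠(j75.7 + 40) = arctan(75.7/40) = 62.15°
∠(j75.7 + 51) = arctan(75.7/51) = 56.03°
∠H(j75.7) = − (89.73° + 89.62° + 62.15° + 56.03°) = -297.53°

|H| = -95.1 dB, ∠H = -297.5°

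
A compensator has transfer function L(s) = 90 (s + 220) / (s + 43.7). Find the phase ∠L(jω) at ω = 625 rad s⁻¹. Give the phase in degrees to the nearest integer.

-15°

∠(j625 + 220) = arctan(625/220) = 70.61°
∠(j625 + 43.7) = arctan(625/43.7) = 86.00°
∠L(j625) = 70.61° − 86.00° = -15.39°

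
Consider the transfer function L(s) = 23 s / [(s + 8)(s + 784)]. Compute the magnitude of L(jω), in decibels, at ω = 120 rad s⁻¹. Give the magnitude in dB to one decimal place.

|j120| = 120
|j120 + 8| = √(120² + 8²) = 120.3
|j120 + 784| = √(120² + 784²) = 793.1
|L(j120)| = 23 × 120 / (120.3 × 793.1) = 0.028935
20 log₁₀(0.028935) = -30.77 dB

-30.8 dB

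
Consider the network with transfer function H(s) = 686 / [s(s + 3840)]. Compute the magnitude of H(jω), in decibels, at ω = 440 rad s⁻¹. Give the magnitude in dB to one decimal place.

-67.9 dB

|j440 + 3840| = √(440² + 3840²) = 3865
|j440| = 440
|H(j440)| = 686 / (3865 × 440) = 0.00040337
20 log₁₀(0.00040337) = -67.89 dB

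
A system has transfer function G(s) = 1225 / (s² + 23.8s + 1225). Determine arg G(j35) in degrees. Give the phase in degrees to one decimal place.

∠[(j35)² + 23.8(j35) + 1225] = ∠[0 + j833] = 90.00°
∠G(j35) = −90.00° = -90.00°

-90.0 deg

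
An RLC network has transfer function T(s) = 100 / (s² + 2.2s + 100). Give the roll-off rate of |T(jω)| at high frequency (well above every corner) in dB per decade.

With 0 zeros and 2 poles, the high-frequency asymptotic slope is 20 × (0 − 2) = -40 dB/decade.

-40 dB/decade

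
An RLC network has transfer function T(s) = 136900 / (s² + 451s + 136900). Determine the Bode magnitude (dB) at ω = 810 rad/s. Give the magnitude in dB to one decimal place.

|(j810)² + 451(j810) + 136900| = |-5.192e+05 + j3.6531e+05| = 6.348e+05
|T(j810)| = 136900 / 6.348e+05 = 0.21565
20 log₁₀(0.21565) = -13.33 dB

-13.3 dB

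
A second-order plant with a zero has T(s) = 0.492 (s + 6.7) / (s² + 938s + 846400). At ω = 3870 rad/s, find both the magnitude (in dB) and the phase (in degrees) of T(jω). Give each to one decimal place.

|j3870 + 6.7| = √(3870² + 6.7²) = 3870
|(j3870)² + 938(j3870) + 846400| = |-1.413e+07 + j3.6301e+06| = 1.459e+07
|T(j3870)| = 0.492 × 3870 / 1.459e+07 = 0.00013051
20 log₁₀(0.00013051) = -77.69 dB
∠(j3870 + 6.7) = arctan(3870/6.7) = 89.90°
∠[(j3870)² + 938(j3870) + 846400] = ∠[-1.413e+07 + j3.6301e+06] = 165.59°
∠T(j3870) = 89.90° − 165.59° = -75.69°

|T| = -77.7 dB, ∠T = -75.7°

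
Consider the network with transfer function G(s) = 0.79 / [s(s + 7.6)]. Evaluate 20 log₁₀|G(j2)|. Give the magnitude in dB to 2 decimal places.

-25.98 dB

|j2 + 7.6| = √(2² + 7.6²) = 7.859
|j2| = 2
|G(j2)| = 0.79 / (7.859 × 2) = 0.050262
20 log₁₀(0.050262) = -25.975 dB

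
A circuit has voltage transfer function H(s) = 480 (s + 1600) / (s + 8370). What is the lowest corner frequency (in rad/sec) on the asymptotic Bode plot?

1600 rad/sec

Break frequencies occur at each pole and zero magnitude: 1600 rad/sec, 8370 rad/sec.
The lowest is 1600 rad/sec.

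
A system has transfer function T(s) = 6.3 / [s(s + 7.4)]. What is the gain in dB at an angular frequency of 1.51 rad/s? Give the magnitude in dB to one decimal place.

|j1.51 + 7.4| = √(1.51² + 7.4²) = 7.552
|j1.51| = 1.51
|T(j1.51)| = 6.3 / (7.552 × 1.51) = 0.55243
20 log₁₀(0.55243) = -5.15 dB

-5.2 dB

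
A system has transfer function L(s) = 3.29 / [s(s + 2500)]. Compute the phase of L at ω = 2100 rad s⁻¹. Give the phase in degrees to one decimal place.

∠(j2100 + 2500) = arctan(2100/2500) = 40.03°
∠(j2100) = 90.00°
∠L(j2100) = − (40.03° + 90.00°) = -130.03°

-130.0°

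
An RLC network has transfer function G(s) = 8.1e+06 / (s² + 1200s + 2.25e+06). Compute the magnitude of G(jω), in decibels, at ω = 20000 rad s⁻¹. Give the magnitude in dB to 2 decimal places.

|(j20000)² + 1200(j20000) + 2.25e+06| = |-3.9775e+08 + j2.4e+07| = 3.985e+08
|G(j20000)| = 8.1e+06 / 3.985e+08 = 0.020328
20 log₁₀(0.020328) = -33.838 dB

-33.84 dB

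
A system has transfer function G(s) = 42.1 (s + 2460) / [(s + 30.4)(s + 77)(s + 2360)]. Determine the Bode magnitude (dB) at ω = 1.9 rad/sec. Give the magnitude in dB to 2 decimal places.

|j1.9 + 2460| = √(1.9² + 2460²) = 2460
|j1.9 + 30.4| = √(1.9² + 30.4²) = 30.46
|j1.9 + 77| = √(1.9² + 77²) = 77.02
|j1.9 + 2360| = √(1.9² + 2360²) = 2360
|G(j1.9)| = 42.1 × 2460 / (30.46 × 77.02 × 2360) = 0.018705
20 log₁₀(0.018705) = -34.561 dB

-34.56 dB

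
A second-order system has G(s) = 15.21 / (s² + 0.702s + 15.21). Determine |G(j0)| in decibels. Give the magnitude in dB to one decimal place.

0.0 dB

G(0) = 15.21 / 15.21 = 1
20 log₁₀(1) = 0.00 dB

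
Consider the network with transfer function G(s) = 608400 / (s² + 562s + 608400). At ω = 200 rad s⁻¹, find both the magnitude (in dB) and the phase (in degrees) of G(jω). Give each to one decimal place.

|(j200)² + 562(j200) + 608400| = |5.684e+05 + j1.124e+05| = 5.794e+05
|G(j200)| = 608400 / 5.794e+05 = 1.05
20 log₁₀(1.05) = 0.42 dB
∠[(j200)² + 562(j200) + 608400] = ∠[5.684e+05 + j1.124e+05] = 11.19°
∠G(j200) = −11.19° = -11.19°

|G| = 0.4 dB, ∠G = -11.2°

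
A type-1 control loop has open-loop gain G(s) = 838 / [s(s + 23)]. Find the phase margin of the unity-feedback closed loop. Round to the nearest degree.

Gain crossover: |G(jω)| = 1 at ω ≈ 24.8 rad s⁻¹.
∠G(j24.8) = −90° − arctan(24.8/23) ≈ -137.14°
PM = 180° + (-137.14°) = 42.86°

43°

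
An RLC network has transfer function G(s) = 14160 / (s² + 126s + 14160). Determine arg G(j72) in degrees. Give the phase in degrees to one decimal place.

∠[(j72)² + 126(j72) + 14160] = ∠[8976 + j9072] = 45.30°
∠G(j72) = −45.30° = -45.30°

-45.3°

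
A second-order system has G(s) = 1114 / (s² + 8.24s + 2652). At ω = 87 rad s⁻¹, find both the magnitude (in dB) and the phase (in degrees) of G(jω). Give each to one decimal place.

|(j87)² + 8.24(j87) + 2652| = |-4917 + j716.88| = 4969
|G(j87)| = 1114 / 4969 = 0.22419
20 log₁₀(0.22419) = -12.99 dB
∠[(j87)² + 8.24(j87) + 2652] = ∠[-4917 + j716.88] = 171.70°
∠G(j87) = −171.70° = -171.70°

|G| = -13.0 dB, ∠G = -171.7 deg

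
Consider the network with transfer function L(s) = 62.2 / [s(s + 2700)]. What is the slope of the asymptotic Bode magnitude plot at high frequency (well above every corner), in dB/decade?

-40 dB/decade

With 0 zeros and 2 poles, the high-frequency asymptotic slope is 20 × (0 − 2) = -40 dB/decade.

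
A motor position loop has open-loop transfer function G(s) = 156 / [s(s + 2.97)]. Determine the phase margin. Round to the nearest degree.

Gain crossover: |G(jω)| = 1 at ω ≈ 12.3 rad s⁻¹.
∠G(j12.3) = −90° − arctan(12.3/2.97) ≈ -166.44°
PM = 180° + (-166.44°) = 13.56°

14°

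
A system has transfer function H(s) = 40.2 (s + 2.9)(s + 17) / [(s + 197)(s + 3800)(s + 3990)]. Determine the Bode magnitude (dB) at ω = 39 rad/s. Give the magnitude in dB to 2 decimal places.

-93.17 dB

|j39 + 2.9| = √(39² + 2.9²) = 39.11
|j39 + 17| = √(39² + 17²) = 42.54
|j39 + 197| = √(39² + 197²) = 200.8
|j39 + 3800| = √(39² + 3800²) = 3800
|j39 + 3990| = √(39² + 3990²) = 3990
|H(j39)| = 40.2 × 39.11 × 42.54 / (200.8 × 3800 × 3990) = 2.1964e-05
20 log₁₀(2.1964e-05) = -93.166 dB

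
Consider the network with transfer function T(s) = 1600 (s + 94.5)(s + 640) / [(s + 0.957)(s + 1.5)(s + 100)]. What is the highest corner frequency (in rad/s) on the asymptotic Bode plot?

Break frequencies occur at each pole and zero magnitude: 0.957 rad/s, 1.5 rad/s, 94.5 rad/s, 100 rad/s, 640 rad/s.
The highest is 640 rad/s.

640 rad/s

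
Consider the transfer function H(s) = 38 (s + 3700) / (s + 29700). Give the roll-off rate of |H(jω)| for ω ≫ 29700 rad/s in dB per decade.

0 dB/decade

With 1 zero and 1 pole, the high-frequency asymptotic slope is 20 × (1 − 1) = 0 dB/decade.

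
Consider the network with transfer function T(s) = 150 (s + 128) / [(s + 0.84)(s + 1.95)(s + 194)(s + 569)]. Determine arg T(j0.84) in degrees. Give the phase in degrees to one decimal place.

-68.3°

∠(j0.84 + 128) = arctan(0.84/128) = 0.38°
∠(j0.84 + 0.84) = arctan(0.84/0.84) = 45.00°
∠(j0.84 + 1.95) = arctan(0.84/1.95) = 23.30°
∠(j0.84 + 194) = arctan(0.84/194) = 0.25°
∠(j0.84 + 569) = arctan(0.84/569) = 0.08°
∠T(j0.84) = 0.38° − (45.00° + 23.30° + 0.25° + 0.08°) = -68.26°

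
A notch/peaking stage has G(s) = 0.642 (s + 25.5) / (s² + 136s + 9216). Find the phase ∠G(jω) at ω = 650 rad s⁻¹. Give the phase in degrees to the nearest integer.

-80 deg

∠(j650 + 25.5) = arctan(650/25.5) = 87.75°
∠[(j650)² + 136(j650) + 9216] = ∠[-4.1328e+05 + j88400] = 167.93°
∠G(j650) = 87.75° − 167.93° = -80.17°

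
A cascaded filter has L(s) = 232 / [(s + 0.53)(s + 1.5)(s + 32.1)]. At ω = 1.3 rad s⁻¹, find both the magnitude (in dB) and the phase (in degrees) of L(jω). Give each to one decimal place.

|j1.3 + 0.53| = √(1.3² + 0.53²) = 1.404
|j1.3 + 1.5| = √(1.3² + 1.5²) = 1.985
|j1.3 + 32.1| = √(1.3² + 32.1²) = 32.13
|L(j1.3)| = 232 / (1.404 × 1.985 × 32.13) = 2.5915
20 log₁₀(2.5915) = 8.27 dB
∠(j1.3 + 0.53) = arctan(1.3/0.53) = 67.82°
∠(j1.3 + 1.5) = arctan(1.3/1.5) = 40.91°
∠(j1.3 + 32.1) = arctan(1.3/32.1) = 2.32°
∠L(j1.3) = − (67.82° + 40.91° + 2.32°) = -111.05°

|L| = 8.3 dB, ∠L = -111.1 deg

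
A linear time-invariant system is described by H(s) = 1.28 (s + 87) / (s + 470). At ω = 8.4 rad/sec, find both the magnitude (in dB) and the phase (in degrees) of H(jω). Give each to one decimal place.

|j8.4 + 87| = √(8.4² + 87²) = 87.4
|j8.4 + 470| = √(8.4² + 470²) = 470.1
|H(j8.4)| = 1.28 × 87.4 / 470.1 = 0.238
20 log₁₀(0.238) = -12.47 dB
∠(j8.4 + 87) = arctan(8.4/87) = 5.51°
∠(j8.4 + 470) = arctan(8.4/470) = 1.02°
∠H(j8.4) = 5.51° − 1.02° = 4.49°

|H| = -12.5 dB, ∠H = 4.5°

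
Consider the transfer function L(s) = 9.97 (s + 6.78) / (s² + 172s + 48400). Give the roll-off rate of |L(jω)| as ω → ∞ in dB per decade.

-20 dB/decade

With 1 zero and 2 poles, the high-frequency asymptotic slope is 20 × (1 − 2) = -20 dB/decade.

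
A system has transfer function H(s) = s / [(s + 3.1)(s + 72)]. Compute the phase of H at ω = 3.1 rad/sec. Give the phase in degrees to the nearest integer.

∠(j3.1) = 90.00°
∠(j3.1 + 3.1) = arctan(3.1/3.1) = 45.00°
∠(j3.1 + 72) = arctan(3.1/72) = 2.47°
∠H(j3.1) = 90.00° − (45.00° + 2.47°) = 42.53°

43°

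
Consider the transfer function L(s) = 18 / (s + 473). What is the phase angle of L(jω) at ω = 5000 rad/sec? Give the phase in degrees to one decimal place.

-84.6°

∠(j5000 + 473) = arctan(5000/473) = 84.60°
∠L(j5000) = −84.60° = -84.60°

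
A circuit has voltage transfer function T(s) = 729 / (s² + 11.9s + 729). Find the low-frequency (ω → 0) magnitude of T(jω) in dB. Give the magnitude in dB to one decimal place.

T(0) = 729 / 729 = 1
20 log₁₀(1) = 0.00 dB

0.0 dB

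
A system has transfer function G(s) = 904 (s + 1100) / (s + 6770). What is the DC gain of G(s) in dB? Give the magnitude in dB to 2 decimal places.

G(0) = 904 × 1100 / 6770 = 146.88
20 log₁₀(146.88) = 43.339 dB

43.34 dB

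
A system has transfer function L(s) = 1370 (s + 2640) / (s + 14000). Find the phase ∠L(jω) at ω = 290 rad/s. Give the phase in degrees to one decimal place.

5.1°

∠(j290 + 2640) = arctan(290/2640) = 6.27°
∠(j290 + 14000) = arctan(290/14000) = 1.19°
∠L(j290) = 6.27° − 1.19° = 5.08°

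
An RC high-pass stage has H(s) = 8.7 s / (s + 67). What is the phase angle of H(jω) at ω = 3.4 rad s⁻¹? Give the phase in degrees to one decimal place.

87.1°

∠(j3.4) = 90.00°
∠(j3.4 + 67) = arctan(3.4/67) = 2.91°
∠H(j3.4) = 90.00° − 2.91° = 87.09°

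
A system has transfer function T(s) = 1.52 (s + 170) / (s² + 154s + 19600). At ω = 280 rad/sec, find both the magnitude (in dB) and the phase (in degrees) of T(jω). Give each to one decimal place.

|j280 + 170| = √(280² + 170²) = 327.6
|(j280)² + 154(j280) + 19600| = |-58800 + j43120| = 7.292e+04
|T(j280)| = 1.52 × 327.6 / 7.292e+04 = 0.0068284
20 log₁₀(0.0068284) = -43.31 dB
∠(j280 + 170) = arctan(280/170) = 58.74°
∠[(j280)² + 154(j280) + 19600] = ∠[-58800 + j43120] = 143.75°
∠T(j280) = 58.74° − 143.75° = -85.01°

|T| = -43.3 dB, ∠T = -85.0°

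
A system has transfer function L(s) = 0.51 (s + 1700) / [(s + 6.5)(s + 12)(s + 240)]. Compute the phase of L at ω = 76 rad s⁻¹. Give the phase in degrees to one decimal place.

-181.2°

∠(j76 + 1700) = arctan(76/1700) = 2.56°
∠(j76 + 6.5) = arctan(76/6.5) = 85.11°
∠(j76 + 12) = arctan(76/12) = 81.03°
∠(j76 + 240) = arctan(76/240) = 17.57°
∠L(j76) = 2.56° − (85.11° + 81.03° + 17.57°) = -181.15°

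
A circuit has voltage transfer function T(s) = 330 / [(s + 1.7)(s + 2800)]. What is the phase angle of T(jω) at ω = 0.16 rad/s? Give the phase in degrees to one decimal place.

∠(j0.16 + 1.7) = arctan(0.16/1.7) = 5.38°
∠(j0.16 + 2800) = arctan(0.16/2800) = 0.00°
∠T(j0.16) = − (5.38° + 0.00°) = -5.38°

-5.4°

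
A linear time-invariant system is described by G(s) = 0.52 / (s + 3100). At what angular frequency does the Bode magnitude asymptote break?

3100 rad/sec

The single real pole at s = −3100 gives a corner at ω = 3100 rad/sec.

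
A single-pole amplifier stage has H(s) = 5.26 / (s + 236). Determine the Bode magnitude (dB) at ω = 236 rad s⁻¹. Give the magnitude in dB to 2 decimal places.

|j236 + 236| = √(236² + 236²) = 333.8
|H(j236)| = 5.26 / 333.8 = 0.01576
20 log₁₀(0.01576) = -36.049 dB

-36.05 dB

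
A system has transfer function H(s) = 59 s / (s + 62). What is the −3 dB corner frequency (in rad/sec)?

62 rad/sec

For a single-pole high-pass, the −3 dB point is at the pole: ω = 62 rad/sec.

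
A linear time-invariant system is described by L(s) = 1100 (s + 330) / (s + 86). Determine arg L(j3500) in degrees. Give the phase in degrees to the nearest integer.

∠(j3500 + 330) = arctan(3500/330) = 84.61°
∠(j3500 + 86) = arctan(3500/86) = 88.59°
∠L(j3500) = 84.61° − 88.59° = -3.98°

-4°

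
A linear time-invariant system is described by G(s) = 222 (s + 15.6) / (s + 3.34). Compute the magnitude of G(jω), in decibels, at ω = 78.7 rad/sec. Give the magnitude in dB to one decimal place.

|j78.7 + 15.6| = √(78.7² + 15.6²) = 80.23
|j78.7 + 3.34| = √(78.7² + 3.34²) = 78.77
|G(j78.7)| = 222 × 80.23 / 78.77 = 226.12
20 log₁₀(226.12) = 47.09 dB

47.1 dB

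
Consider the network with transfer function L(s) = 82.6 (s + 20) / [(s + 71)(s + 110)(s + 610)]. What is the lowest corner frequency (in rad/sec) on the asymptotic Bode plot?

20 rad/sec

Break frequencies occur at each pole and zero magnitude: 20 rad/sec, 71 rad/sec, 110 rad/sec, 610 rad/sec.
The lowest is 20 rad/sec.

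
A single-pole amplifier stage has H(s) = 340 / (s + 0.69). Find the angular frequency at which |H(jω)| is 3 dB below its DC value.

0.69 rad/s

For a single-pole low-pass, the −3 dB point is at the pole: ω = 0.69 rad/s.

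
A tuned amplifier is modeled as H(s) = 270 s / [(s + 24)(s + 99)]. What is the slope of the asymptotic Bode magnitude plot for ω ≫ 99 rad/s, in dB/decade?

-20 dB/decade

With 1 zero and 2 poles, the high-frequency asymptotic slope is 20 × (1 − 2) = -20 dB/decade.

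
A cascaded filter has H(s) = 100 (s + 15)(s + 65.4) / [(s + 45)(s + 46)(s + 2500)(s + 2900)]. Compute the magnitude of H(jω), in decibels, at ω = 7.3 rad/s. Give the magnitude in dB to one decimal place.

|j7.3 + 15| = √(7.3² + 15²) = 16.68
|j7.3 + 65.4| = √(7.3² + 65.4²) = 65.81
|j7.3 + 45| = √(7.3² + 45²) = 45.59
|j7.3 + 46| = √(7.3² + 46²) = 46.58
|j7.3 + 2500| = √(7.3² + 2500²) = 2500
|j7.3 + 2900| = √(7.3² + 2900²) = 2900
|H(j7.3)| = 100 × 16.68 × 65.81 / (45.59 × 46.58 × 2500 × 2900) = 7.1312e-06
20 log₁₀(7.1312e-06) = -102.94 dB

-102.9 dB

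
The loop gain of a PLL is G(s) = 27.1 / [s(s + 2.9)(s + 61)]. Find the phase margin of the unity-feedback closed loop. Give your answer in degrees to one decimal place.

86.8°

Gain crossover: |G(jω)| = 1 at ω ≈ 0.153 rad s⁻¹.
∠G(j0.153) = −90° − arctan(0.153/2.9) − arctan(0.153/61) ≈ -93.16°
PM = 180° + (-93.16°) = 86.84°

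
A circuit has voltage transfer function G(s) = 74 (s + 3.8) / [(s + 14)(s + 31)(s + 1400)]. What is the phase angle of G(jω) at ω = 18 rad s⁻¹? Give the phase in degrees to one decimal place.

-4.9°

∠(j18 + 3.8) = arctan(18/3.8) = 78.08°
∠(j18 + 14) = arctan(18/14) = 52.13°
∠(j18 + 31) = arctan(18/31) = 30.14°
∠(j18 + 1400) = arctan(18/1400) = 0.74°
∠G(j18) = 78.08° − (52.13° + 30.14° + 0.74°) = -4.92°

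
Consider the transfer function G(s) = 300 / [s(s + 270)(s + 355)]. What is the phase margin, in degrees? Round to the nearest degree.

Gain crossover: |G(jω)| = 1 at ω ≈ 0.00313 rad/sec.
∠G(j0.00313) = −90° − arctan(0.00313/270) − arctan(0.00313/355) ≈ -90.00°
PM = 180° + (-90.00°) = 90.00°

90°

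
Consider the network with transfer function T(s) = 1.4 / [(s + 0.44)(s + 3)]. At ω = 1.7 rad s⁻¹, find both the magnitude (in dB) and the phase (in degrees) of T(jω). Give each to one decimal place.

|T| = -12.7 dB, ∠T = -105.0°

|j1.7 + 0.44| = √(1.7² + 0.44²) = 1.756
|j1.7 + 3| = √(1.7² + 3²) = 3.448
|T(j1.7)| = 1.4 / (1.756 × 3.448) = 0.23121
20 log₁₀(0.23121) = -12.72 dB
∠(j1.7 + 0.44) = arctan(1.7/0.44) = 75.49°
∠(j1.7 + 3) = arctan(1.7/3) = 29.54°
∠T(j1.7) = − (75.49° + 29.54°) = -105.03°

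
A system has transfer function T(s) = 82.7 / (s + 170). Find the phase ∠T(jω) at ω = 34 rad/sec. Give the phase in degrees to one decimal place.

∠(j34 + 170) = arctan(34/170) = 11.31°
∠T(j34) = −11.31° = -11.31°

-11.3 deg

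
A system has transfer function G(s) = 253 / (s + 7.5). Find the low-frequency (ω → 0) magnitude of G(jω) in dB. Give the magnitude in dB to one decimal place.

30.6 dB

G(0) = 253 / 7.5 = 33.733
20 log₁₀(33.733) = 30.56 dB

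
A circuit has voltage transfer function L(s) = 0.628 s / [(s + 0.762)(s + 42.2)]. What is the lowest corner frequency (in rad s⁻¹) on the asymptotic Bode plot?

Break frequencies occur at each pole and zero magnitude: 0.762 rad s⁻¹, 42.2 rad s⁻¹.
The lowest is 0.762 rad s⁻¹.

0.762 rad s⁻¹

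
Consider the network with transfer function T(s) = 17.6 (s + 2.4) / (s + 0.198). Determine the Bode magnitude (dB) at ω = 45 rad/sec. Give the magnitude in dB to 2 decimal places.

|j45 + 2.4| = √(45² + 2.4²) = 45.06
|j45 + 0.198| = √(45² + 0.198²) = 45
|T(j45)| = 17.6 × 45.06 / 45 = 17.625
20 log₁₀(17.625) = 24.923 dB

24.92 dB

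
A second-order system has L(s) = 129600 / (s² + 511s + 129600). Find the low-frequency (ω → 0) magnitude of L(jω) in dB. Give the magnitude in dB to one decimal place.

0.0 dB

L(0) = 129600 / 129600 = 1
20 log₁₀(1) = 0.00 dB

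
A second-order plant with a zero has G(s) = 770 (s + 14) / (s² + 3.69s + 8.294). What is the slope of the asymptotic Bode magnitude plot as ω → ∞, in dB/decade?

-20 dB/decade

With 1 zero and 2 poles, the high-frequency asymptotic slope is 20 × (1 − 2) = -20 dB/decade.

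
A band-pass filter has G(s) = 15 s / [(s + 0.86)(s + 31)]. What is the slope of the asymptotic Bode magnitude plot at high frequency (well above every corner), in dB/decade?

With 1 zero and 2 poles, the high-frequency asymptotic slope is 20 × (1 − 2) = -20 dB/decade.

-20 dB/decade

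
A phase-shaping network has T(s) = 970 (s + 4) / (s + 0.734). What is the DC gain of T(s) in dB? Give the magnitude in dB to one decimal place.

T(0) = 970 × 4 / 0.734 = 5286.1
20 log₁₀(5286.1) = 74.46 dB

74.5 dB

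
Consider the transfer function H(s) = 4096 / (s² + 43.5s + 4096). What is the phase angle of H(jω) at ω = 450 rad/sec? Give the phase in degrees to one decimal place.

∠[(j450)² + 43.5(j450) + 4096] = ∠[-1.984e+05 + j19575] = 174.37°
∠H(j450) = −174.37° = -174.37°

-174.4°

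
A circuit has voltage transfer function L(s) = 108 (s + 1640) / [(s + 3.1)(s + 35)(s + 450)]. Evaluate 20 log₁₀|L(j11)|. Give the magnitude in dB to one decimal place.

-0.6 dB

|j11 + 1640| = √(11² + 1640²) = 1640
|j11 + 3.1| = √(11² + 3.1²) = 11.43
|j11 + 35| = √(11² + 35²) = 36.69
|j11 + 450| = √(11² + 450²) = 450.1
|L(j11)| = 108 × 1640 / (11.43 × 36.69 × 450.1) = 0.93848
20 log₁₀(0.93848) = -0.55 dB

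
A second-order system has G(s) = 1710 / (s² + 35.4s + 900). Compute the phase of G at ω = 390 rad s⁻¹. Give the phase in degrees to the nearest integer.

-175°

∠[(j390)² + 35.4(j390) + 900] = ∠[-1.512e+05 + j13806] = 174.78°
∠G(j390) = −174.78° = -174.78°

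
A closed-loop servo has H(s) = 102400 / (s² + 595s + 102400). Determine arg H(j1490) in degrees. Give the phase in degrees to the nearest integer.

-157°

∠[(j1490)² + 595(j1490) + 102400] = ∠[-2.1177e+06 + j8.8655e+05] = 157.28°
∠H(j1490) = −157.28° = -157.28°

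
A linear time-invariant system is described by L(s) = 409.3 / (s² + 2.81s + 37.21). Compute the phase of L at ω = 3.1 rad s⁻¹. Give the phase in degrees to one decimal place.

-17.5°

∠[(j3.1)² + 2.81(j3.1) + 37.21] = ∠[27.6 + j8.711] = 17.52°
∠L(j3.1) = −17.52° = -17.52°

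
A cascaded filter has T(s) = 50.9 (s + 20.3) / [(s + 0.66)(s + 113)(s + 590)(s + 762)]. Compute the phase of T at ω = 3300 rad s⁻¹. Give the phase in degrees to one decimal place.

-245.2 deg

∠(j3300 + 20.3) = arctan(3300/20.3) = 89.65°
∠(j3300 + 0.66) = arctan(3300/0.66) = 89.99°
∠(j3300 + 113) = arctan(3300/113) = 88.04°
∠(j3300 + 590) = arctan(3300/590) = 79.86°
∠(j3300 + 762) = arctan(3300/762) = 77.00°
∠T(j3300) = 89.65° − (89.99° + 88.04° + 79.86° + 77.00°) = -245.24°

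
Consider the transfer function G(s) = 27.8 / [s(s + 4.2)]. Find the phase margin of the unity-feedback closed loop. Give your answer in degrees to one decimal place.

Gain crossover: |G(jω)| = 1 at ω ≈ 4.51 rad/s.
∠G(j4.51) = −90° − arctan(4.51/4.2) ≈ -137.04°
PM = 180° + (-137.04°) = 42.96°

43.0 deg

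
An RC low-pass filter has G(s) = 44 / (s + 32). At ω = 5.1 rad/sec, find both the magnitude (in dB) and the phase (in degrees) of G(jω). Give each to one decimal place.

|G| = 2.7 dB, ∠G = -9.1°

|j5.1 + 32| = √(5.1² + 32²) = 32.4
|G(j5.1)| = 44 / 32.4 = 1.3579
20 log₁₀(1.3579) = 2.66 dB
∠(j5.1 + 32) = arctan(5.1/32) = 9.06°
∠G(j5.1) = −9.06° = -9.06°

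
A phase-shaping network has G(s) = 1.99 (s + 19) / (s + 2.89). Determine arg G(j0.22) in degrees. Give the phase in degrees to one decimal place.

-3.7 deg

∠(j0.22 + 19) = arctan(0.22/19) = 0.66°
∠(j0.22 + 2.89) = arctan(0.22/2.89) = 4.35°
∠G(j0.22) = 0.66° − 4.35° = -3.69°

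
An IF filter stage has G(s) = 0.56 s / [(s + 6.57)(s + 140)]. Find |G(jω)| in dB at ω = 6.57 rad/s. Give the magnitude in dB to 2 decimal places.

|j6.57| = 6.57
|j6.57 + 6.57| = √(6.57² + 6.57²) = 9.291
|j6.57 + 140| = √(6.57² + 140²) = 140.2
|G(j6.57)| = 0.56 × 6.57 / (9.291 × 140.2) = 0.0028253
20 log₁₀(0.0028253) = -50.979 dB

-50.98 dB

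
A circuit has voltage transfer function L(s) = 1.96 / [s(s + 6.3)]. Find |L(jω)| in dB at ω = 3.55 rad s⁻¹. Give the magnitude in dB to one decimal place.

-22.3 dB

|j3.55 + 6.3| = √(3.55² + 6.3²) = 7.231
|j3.55| = 3.55
|L(j3.55)| = 1.96 / (7.231 × 3.55) = 0.07635
20 log₁₀(0.07635) = -22.34 dB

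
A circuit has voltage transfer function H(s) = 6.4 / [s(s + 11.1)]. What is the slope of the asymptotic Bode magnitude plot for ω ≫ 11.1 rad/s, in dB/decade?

With 0 zeros and 2 poles, the high-frequency asymptotic slope is 20 × (0 − 2) = -40 dB/decade.

-40 dB/decade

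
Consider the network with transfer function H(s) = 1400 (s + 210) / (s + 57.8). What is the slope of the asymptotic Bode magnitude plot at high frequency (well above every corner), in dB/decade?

0 dB/decade

With 1 zero and 1 pole, the high-frequency asymptotic slope is 20 × (1 − 1) = 0 dB/decade.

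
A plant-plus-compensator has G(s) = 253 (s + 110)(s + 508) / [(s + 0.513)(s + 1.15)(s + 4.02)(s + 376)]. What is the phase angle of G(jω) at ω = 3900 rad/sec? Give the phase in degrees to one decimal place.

-183.4°

∠(j3900 + 110) = arctan(3900/110) = 88.38°
∠(j3900 + 508) = arctan(3900/508) = 82.58°
∠(j3900 + 0.513) = arctan(3900/0.513) = 89.99°
∠(j3900 + 1.15) = arctan(3900/1.15) = 89.98°
∠(j3900 + 4.02) = arctan(3900/4.02) = 89.94°
∠(j3900 + 376) = arctan(3900/376) = 84.49°
∠G(j3900) = 88.38° + 82.58° − (89.99° + 89.98° + 89.94° + 84.49°) = -183.45°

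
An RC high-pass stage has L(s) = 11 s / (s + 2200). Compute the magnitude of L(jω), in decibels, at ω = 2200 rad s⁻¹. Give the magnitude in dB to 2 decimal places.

|j2200| = 2200
|j2200 + 2200| = √(2200² + 2200²) = 3111
|L(j2200)| = 11 × 2200 / 3111 = 7.7782
20 log₁₀(7.7782) = 17.818 dB

17.82 dB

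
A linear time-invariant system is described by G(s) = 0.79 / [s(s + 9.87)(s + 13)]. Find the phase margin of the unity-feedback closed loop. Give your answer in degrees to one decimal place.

89.9°

Gain crossover: |G(jω)| = 1 at ω ≈ 0.00616 rad/s.
∠G(j0.00616) = −90° − arctan(0.00616/9.87) − arctan(0.00616/13) ≈ -90.06°
PM = 180° + (-90.06°) = 89.94°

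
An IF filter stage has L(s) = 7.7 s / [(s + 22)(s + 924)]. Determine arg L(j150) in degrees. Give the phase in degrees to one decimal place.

∠(j150) = 90.00°
∠(j150 + 22) = arctan(150/22) = 81.66°
∠(j150 + 924) = arctan(150/924) = 9.22°
∠L(j150) = 90.00° − (81.66° + 9.22°) = -0.88°

-0.9°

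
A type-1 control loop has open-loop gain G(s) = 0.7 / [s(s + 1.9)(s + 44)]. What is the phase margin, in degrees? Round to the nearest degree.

Gain crossover: |G(jω)| = 1 at ω ≈ 0.00837 rad/s.
∠G(j0.00837) = −90° − arctan(0.00837/1.9) − arctan(0.00837/44) ≈ -90.26°
PM = 180° + (-90.26°) = 89.74°

90°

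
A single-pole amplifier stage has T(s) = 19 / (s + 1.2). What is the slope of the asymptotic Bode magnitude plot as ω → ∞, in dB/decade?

-20 dB/decade

With 0 zeros and 1 pole, the high-frequency asymptotic slope is 20 × (0 − 1) = -20 dB/decade.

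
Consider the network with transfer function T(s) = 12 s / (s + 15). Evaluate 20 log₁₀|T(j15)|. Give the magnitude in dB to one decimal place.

|j15| = 15
|j15 + 15| = √(15² + 15²) = 21.21
|T(j15)| = 12 × 15 / 21.21 = 8.4853
20 log₁₀(8.4853) = 18.57 dB

18.6 dB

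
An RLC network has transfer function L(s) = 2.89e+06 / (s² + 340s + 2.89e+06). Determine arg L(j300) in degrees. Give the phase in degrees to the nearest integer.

∠[(j300)² + 340(j300) + 2.89e+06] = ∠[2.8e+06 + j1.02e+05] = 2.09°
∠L(j300) = −2.09° = -2.09°

-2°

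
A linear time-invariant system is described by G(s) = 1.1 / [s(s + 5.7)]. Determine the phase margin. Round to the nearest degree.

88°

Gain crossover: |G(jω)| = 1 at ω ≈ 0.193 rad/sec.
∠G(j0.193) = −90° − arctan(0.193/5.7) ≈ -91.94°
PM = 180° + (-91.94°) = 88.06°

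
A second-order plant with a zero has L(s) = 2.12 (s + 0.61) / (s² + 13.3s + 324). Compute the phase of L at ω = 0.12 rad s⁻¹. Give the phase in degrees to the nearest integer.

∠(j0.12 + 0.61) = arctan(0.12/0.61) = 11.13°
∠[(j0.12)² + 13.3(j0.12) + 324] = ∠[323.99 + j1.596] = 0.28°
∠L(j0.12) = 11.13° − 0.28° = 10.85°

11°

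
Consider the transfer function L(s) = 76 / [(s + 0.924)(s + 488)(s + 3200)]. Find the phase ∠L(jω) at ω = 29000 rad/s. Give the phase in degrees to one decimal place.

∠(j29000 + 0.924) = arctan(29000/0.924) = 90.00°
∠(j29000 + 488) = arctan(29000/488) = 89.04°
∠(j29000 + 3200) = arctan(29000/3200) = 83.70°
∠L(j29000) = − (90.00° + 89.04° + 83.70°) = -262.74°

-262.7°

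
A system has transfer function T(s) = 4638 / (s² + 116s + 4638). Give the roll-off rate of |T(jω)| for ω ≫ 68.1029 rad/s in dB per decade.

With 0 zeros and 2 poles, the high-frequency asymptotic slope is 20 × (0 − 2) = -40 dB/decade.

-40 dB/decade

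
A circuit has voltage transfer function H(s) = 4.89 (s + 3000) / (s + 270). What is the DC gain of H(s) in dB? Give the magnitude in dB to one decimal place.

H(0) = 4.89 × 3000 / 270 = 54.333
20 log₁₀(54.333) = 34.70 dB

34.7 dB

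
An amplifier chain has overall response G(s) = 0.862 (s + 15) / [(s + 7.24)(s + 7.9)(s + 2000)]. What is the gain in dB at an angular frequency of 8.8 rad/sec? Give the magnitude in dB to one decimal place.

-85.1 dB

|j8.8 + 15| = √(8.8² + 15²) = 17.39
|j8.8 + 7.24| = √(8.8² + 7.24²) = 11.4
|j8.8 + 7.9| = √(8.8² + 7.9²) = 11.83
|j8.8 + 2000| = √(8.8² + 2000²) = 2000
|G(j8.8)| = 0.862 × 17.39 / (11.4 × 11.83 × 2000) = 5.562e-05
20 log₁₀(5.562e-05) = -85.10 dB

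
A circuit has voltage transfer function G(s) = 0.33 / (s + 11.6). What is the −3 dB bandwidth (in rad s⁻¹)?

11.6 rad s⁻¹

For a single-pole low-pass, the −3 dB point is at the pole: ω = 11.6 rad s⁻¹.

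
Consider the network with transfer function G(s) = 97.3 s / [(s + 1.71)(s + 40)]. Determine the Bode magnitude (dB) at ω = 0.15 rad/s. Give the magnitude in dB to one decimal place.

|j0.15| = 0.15
|j0.15 + 1.71| = √(0.15² + 1.71²) = 1.717
|j0.15 + 40| = √(0.15² + 40²) = 40
|G(j0.15)| = 97.3 × 0.15 / (1.717 × 40) = 0.21256
20 log₁₀(0.21256) = -13.45 dB

-13.5 dB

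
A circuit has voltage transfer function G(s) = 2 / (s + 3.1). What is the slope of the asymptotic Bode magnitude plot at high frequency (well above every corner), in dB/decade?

-20 dB/decade

With 0 zeros and 1 pole, the high-frequency asymptotic slope is 20 × (0 − 1) = -20 dB/decade.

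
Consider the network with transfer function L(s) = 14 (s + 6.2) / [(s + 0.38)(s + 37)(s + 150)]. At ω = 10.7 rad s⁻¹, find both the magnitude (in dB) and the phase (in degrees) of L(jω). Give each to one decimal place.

|j10.7 + 6.2| = √(10.7² + 6.2²) = 12.37
|j10.7 + 0.38| = √(10.7² + 0.38²) = 10.71
|j10.7 + 37| = √(10.7² + 37²) = 38.52
|j10.7 + 150| = √(10.7² + 150²) = 150.4
|L(j10.7)| = 14 × 12.37 / (10.71 × 38.52 × 150.4) = 0.0027918
20 log₁₀(0.0027918) = -51.08 dB
∠(j10.7 + 6.2) = arctan(10.7/6.2) = 59.91°
∠(j10.7 + 0.38) = arctan(10.7/0.38) = 87.97°
∠(j10.7 + 37) = arctan(10.7/37) = 16.13°
∠(j10.7 + 150) = arctan(10.7/150) = 4.08°
∠L(j10.7) = 59.91° − (87.97° + 16.13° + 4.08°) = -48.27°

|L| = -51.1 dB, ∠L = -48.3°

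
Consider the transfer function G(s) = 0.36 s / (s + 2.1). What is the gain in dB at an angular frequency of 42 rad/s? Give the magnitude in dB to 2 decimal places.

-8.88 dB

|j42| = 42
|j42 + 2.1| = √(42² + 2.1²) = 42.05
|G(j42)| = 0.36 × 42 / 42.05 = 0.35955
20 log₁₀(0.35955) = -8.885 dB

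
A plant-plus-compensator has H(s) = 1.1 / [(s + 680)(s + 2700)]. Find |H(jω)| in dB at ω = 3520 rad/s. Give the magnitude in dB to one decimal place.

|j3520 + 680| = √(3520² + 680²) = 3585
|j3520 + 2700| = √(3520² + 2700²) = 4436
|H(j3520)| = 1.1 / (3585 × 4436) = 6.9163e-08
20 log₁₀(6.9163e-08) = -143.20 dB

-143.2 dB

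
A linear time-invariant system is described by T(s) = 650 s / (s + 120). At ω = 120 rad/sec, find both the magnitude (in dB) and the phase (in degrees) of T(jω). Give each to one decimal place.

|j120| = 120
|j120 + 120| = √(120² + 120²) = 169.7
|T(j120)| = 650 × 120 / 169.7 = 459.62
20 log₁₀(459.62) = 53.25 dB
∠(j120) = 90.00°
∠(j120 + 120) = arctan(120/120) = 45.00°
∠T(j120) = 90.00° − 45.00° = 45.00°

|T| = 53.2 dB, ∠T = 45.0°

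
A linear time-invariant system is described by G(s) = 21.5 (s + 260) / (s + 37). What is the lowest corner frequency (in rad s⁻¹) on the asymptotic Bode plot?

Break frequencies occur at each pole and zero magnitude: 37 rad s⁻¹, 260 rad s⁻¹.
The lowest is 37 rad s⁻¹.

37 rad s⁻¹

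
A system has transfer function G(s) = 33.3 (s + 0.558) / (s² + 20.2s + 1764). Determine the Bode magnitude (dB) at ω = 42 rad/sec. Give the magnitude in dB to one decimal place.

|j42 + 0.558| = √(42² + 0.558²) = 42
|(j42)² + 20.2(j42) + 1764| = |0 + j848.4| = 848.4
|G(j42)| = 33.3 × 42 / 848.4 = 1.6487
20 log₁₀(1.6487) = 4.34 dB

4.3 dB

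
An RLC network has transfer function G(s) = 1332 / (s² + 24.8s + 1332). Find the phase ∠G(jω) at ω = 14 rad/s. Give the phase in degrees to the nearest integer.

-17°

∠[(j14)² + 24.8(j14) + 1332] = ∠[1136 + j347.2] = 16.99°
∠G(j14) = −16.99° = -16.99°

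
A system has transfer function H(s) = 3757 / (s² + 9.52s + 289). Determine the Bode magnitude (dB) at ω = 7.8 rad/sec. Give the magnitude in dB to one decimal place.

|(j7.8)² + 9.52(j7.8) + 289| = |228.16 + j74.256| = 239.9
|H(j7.8)| = 3757 / 239.9 = 15.658
20 log₁₀(15.658) = 23.89 dB

23.9 dB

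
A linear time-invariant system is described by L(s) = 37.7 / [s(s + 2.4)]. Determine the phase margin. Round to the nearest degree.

Gain crossover: |L(jω)| = 1 at ω ≈ 5.91 rad s⁻¹.
∠L(j5.91) = −90° − arctan(5.91/2.4) ≈ -157.90°
PM = 180° + (-157.90°) = 22.10°

22 deg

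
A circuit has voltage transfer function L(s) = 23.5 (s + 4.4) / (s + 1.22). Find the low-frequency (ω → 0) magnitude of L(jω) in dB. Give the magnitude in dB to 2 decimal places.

38.56 dB

L(0) = 23.5 × 4.4 / 1.22 = 84.754
20 log₁₀(84.754) = 38.563 dB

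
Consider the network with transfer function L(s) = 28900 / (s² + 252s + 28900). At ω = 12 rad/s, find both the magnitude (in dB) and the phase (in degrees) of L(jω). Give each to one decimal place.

|(j12)² + 252(j12) + 28900| = |28756 + j3024| = 2.891e+04
|L(j12)| = 28900 / 2.891e+04 = 0.9995
20 log₁₀(0.9995) = -0.00 dB
∠[(j12)² + 252(j12) + 28900] = ∠[28756 + j3024] = 6.00°
∠L(j12) = −6.00° = -6.00°

|L| = -0.0 dB, ∠L = -6.0 deg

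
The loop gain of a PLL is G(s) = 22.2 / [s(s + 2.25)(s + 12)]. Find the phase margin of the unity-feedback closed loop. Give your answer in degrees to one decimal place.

Gain crossover: |G(jω)| = 1 at ω ≈ 0.776 rad/sec.
∠G(j0.776) = −90° − arctan(0.776/2.25) − arctan(0.776/12) ≈ -112.72°
PM = 180° + (-112.72°) = 67.28°

67.3°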